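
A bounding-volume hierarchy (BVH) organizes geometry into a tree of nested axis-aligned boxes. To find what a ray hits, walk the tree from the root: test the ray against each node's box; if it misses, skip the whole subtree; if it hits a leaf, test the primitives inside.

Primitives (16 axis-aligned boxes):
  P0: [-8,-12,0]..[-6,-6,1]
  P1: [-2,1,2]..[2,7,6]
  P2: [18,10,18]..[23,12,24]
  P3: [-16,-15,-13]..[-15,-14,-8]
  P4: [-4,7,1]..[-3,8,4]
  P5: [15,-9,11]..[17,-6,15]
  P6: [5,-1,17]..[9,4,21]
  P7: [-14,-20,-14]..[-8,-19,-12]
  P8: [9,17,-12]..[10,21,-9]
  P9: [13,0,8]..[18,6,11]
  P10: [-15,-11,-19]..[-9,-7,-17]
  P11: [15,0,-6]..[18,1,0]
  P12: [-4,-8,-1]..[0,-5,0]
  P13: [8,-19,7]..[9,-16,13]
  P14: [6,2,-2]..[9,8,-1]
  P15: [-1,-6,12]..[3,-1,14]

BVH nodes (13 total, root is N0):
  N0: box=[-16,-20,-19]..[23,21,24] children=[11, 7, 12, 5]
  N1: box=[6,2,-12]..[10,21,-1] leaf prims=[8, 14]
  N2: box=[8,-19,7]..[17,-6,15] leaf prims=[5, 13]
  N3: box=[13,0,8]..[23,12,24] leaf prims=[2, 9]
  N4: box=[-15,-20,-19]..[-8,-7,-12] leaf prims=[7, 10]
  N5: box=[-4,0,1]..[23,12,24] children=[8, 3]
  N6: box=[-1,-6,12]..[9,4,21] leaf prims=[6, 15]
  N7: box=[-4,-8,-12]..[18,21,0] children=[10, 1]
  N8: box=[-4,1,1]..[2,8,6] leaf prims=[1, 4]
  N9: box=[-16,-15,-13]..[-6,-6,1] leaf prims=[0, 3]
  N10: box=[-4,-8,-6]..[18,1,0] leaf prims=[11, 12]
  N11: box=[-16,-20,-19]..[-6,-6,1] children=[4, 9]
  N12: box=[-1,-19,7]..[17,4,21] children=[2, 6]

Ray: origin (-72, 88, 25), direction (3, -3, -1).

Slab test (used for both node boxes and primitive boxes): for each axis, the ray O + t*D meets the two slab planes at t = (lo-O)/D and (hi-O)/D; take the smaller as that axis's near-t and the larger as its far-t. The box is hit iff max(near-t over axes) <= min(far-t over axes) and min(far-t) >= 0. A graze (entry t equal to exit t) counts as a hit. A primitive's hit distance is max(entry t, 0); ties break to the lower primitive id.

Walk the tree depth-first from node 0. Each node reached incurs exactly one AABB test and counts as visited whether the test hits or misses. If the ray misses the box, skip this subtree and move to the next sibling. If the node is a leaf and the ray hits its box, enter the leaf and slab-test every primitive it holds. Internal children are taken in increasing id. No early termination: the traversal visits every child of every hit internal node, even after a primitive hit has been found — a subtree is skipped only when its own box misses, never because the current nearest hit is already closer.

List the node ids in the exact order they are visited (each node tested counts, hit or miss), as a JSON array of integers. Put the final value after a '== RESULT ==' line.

Traverse from the root:
N0 x:[56/3,95/3] y:[67/3,36] z:[1,44] -> hit [67/3,95/3], descend [5, 7, 11, 12]
  N5 x:[68/3,95/3] y:[76/3,88/3] z:[1,24] -> miss, prune
  N7 x:[68/3,30] y:[67/3,32] z:[25,37] -> hit [25,30], descend [1, 10]
    N1 x:[26,82/3] y:[67/3,86/3] z:[26,37] -> hit [26,82/3] leaf, test {P8(miss), P14@t=80/3}
    N10 x:[68/3,30] y:[29,32] z:[25,31] -> hit [29,30] leaf, test {P11@t=29, P12(miss)}
  N11 x:[56/3,22] y:[94/3,36] z:[24,44] -> miss, prune
  N12 x:[71/3,89/3] y:[28,107/3] z:[4,18] -> miss, prune

Summary -> nodes [0, 5, 7, 1, 10, 11, 12]; box-tests=7; leaf-entries=2; first=P14

== RESULT ==
[0, 5, 7, 1, 10, 11, 12]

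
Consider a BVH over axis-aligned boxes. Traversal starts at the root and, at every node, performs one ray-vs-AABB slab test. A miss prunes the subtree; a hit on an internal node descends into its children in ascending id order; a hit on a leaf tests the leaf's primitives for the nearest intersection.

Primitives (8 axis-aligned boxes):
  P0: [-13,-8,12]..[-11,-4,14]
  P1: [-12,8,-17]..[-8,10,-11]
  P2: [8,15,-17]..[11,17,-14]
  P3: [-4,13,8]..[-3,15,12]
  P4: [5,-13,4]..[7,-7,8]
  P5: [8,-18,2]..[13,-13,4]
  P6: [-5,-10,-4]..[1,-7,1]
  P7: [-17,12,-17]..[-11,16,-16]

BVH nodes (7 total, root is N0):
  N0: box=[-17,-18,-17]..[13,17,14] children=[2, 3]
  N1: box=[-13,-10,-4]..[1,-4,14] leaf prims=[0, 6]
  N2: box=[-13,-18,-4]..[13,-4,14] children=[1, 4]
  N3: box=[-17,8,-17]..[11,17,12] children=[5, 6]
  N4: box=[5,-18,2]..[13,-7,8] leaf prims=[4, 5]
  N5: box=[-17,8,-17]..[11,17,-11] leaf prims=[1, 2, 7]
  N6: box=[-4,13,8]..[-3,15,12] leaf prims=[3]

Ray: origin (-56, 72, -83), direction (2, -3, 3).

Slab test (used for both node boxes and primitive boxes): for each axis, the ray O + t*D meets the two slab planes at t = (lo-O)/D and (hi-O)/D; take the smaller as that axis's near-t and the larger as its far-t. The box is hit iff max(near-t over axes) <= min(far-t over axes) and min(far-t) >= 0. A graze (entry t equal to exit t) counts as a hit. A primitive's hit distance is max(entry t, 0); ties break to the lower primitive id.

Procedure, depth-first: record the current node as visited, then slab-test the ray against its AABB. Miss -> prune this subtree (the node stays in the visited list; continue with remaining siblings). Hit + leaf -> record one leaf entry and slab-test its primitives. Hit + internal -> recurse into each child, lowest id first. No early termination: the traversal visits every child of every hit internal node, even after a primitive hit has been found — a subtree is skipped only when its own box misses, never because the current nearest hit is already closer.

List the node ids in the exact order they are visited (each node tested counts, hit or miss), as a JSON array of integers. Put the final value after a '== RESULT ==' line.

Walk:
N0 x:[39/2,69/2] y:[55/3,30] z:[22,97/3] -> hit [22,30], descend [2, 3]
  N2 x:[43/2,69/2] y:[76/3,30] z:[79/3,97/3] -> hit [79/3,30], descend [1, 4]
    N1 x:[43/2,57/2] y:[76/3,82/3] z:[79/3,97/3] -> hit [79/3,82/3] leaf, test {P0(miss), P6@t=79/3}
    N4 x:[61/2,69/2] y:[79/3,30] z:[85/3,91/3] -> miss, prune
  N3 x:[39/2,67/2] y:[55/3,64/3] z:[22,95/3] -> miss, prune

Summary -> nodes [0, 2, 1, 4, 3]; box-tests=5; leaf-entries=1; first=P6

== RESULT ==
[0, 2, 1, 4, 3]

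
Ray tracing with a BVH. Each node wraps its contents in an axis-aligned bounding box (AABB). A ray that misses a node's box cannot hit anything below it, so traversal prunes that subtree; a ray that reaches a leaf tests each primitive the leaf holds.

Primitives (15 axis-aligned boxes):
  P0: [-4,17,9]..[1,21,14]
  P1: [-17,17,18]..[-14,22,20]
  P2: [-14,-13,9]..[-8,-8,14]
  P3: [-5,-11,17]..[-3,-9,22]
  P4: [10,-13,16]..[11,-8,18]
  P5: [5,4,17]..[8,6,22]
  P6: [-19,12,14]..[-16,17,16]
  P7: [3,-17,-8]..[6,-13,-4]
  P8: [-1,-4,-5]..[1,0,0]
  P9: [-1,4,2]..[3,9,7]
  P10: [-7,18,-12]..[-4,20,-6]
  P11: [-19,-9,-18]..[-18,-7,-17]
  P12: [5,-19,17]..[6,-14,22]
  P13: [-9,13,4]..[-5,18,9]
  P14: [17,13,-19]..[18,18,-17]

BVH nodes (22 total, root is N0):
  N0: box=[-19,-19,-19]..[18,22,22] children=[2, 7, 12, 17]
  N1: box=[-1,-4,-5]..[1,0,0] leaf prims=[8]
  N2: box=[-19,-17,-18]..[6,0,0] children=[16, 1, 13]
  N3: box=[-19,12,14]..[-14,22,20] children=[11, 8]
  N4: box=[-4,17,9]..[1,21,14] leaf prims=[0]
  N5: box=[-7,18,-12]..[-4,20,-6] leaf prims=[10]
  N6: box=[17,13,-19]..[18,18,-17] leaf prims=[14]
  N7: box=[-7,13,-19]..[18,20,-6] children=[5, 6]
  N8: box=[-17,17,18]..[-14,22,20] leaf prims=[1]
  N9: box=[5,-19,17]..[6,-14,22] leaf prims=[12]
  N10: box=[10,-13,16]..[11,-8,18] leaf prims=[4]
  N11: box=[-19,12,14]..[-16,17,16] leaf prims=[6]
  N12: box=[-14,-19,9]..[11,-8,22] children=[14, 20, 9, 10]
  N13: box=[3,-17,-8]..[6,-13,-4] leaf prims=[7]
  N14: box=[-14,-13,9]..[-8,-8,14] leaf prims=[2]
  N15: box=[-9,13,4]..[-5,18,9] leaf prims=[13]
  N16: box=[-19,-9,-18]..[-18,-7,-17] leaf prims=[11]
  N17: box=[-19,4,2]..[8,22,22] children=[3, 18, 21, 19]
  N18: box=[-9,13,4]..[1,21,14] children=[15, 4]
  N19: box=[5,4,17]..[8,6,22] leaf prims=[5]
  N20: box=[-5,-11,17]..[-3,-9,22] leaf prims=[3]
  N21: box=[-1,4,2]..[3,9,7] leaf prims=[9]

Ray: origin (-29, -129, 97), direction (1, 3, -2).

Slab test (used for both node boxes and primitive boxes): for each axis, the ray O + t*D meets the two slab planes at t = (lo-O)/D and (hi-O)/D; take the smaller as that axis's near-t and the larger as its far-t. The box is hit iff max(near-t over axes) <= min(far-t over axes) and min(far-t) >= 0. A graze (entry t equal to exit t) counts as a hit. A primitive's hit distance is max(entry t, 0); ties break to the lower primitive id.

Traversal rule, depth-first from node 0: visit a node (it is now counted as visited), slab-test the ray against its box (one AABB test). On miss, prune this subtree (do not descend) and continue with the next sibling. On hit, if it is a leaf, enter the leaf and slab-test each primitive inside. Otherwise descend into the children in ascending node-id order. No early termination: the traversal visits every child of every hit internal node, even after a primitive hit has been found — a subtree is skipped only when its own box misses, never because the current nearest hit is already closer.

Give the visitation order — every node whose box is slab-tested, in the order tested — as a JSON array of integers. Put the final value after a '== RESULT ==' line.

Walk:
N0 x:[10,47] y:[110/3,151/3] z:[75/2,58] -> hit [75/2,47], descend [2, 7, 12, 17]
  N2 x:[10,35] y:[112/3,43] z:[97/2,115/2] -> miss, prune
  N7 x:[22,47] y:[142/3,149/3] z:[103/2,58] -> miss, prune
  N12 x:[15,40] y:[110/3,121/3] z:[75/2,44] -> hit [75/2,40], descend [9, 10, 14, 20]
    N9 x:[34,35] y:[110/3,115/3] z:[75/2,40] -> miss, prune
    N10 x:[39,40] y:[116/3,121/3] z:[79/2,81/2] -> hit [79/2,40] leaf, test {P4@t=79/2}
    N14 x:[15,21] y:[116/3,121/3] z:[83/2,44] -> miss, prune
    N20 x:[24,26] y:[118/3,40] z:[75/2,40] -> miss, prune
  N17 x:[10,37] y:[133/3,151/3] z:[75/2,95/2] -> miss, prune

9 AABB tests over nodes [0, 2, 7, 12, 9, 10, 14, 20, 17]; 1 leaf entered; closest P4.

== RESULT ==
[0, 2, 7, 12, 9, 10, 14, 20, 17]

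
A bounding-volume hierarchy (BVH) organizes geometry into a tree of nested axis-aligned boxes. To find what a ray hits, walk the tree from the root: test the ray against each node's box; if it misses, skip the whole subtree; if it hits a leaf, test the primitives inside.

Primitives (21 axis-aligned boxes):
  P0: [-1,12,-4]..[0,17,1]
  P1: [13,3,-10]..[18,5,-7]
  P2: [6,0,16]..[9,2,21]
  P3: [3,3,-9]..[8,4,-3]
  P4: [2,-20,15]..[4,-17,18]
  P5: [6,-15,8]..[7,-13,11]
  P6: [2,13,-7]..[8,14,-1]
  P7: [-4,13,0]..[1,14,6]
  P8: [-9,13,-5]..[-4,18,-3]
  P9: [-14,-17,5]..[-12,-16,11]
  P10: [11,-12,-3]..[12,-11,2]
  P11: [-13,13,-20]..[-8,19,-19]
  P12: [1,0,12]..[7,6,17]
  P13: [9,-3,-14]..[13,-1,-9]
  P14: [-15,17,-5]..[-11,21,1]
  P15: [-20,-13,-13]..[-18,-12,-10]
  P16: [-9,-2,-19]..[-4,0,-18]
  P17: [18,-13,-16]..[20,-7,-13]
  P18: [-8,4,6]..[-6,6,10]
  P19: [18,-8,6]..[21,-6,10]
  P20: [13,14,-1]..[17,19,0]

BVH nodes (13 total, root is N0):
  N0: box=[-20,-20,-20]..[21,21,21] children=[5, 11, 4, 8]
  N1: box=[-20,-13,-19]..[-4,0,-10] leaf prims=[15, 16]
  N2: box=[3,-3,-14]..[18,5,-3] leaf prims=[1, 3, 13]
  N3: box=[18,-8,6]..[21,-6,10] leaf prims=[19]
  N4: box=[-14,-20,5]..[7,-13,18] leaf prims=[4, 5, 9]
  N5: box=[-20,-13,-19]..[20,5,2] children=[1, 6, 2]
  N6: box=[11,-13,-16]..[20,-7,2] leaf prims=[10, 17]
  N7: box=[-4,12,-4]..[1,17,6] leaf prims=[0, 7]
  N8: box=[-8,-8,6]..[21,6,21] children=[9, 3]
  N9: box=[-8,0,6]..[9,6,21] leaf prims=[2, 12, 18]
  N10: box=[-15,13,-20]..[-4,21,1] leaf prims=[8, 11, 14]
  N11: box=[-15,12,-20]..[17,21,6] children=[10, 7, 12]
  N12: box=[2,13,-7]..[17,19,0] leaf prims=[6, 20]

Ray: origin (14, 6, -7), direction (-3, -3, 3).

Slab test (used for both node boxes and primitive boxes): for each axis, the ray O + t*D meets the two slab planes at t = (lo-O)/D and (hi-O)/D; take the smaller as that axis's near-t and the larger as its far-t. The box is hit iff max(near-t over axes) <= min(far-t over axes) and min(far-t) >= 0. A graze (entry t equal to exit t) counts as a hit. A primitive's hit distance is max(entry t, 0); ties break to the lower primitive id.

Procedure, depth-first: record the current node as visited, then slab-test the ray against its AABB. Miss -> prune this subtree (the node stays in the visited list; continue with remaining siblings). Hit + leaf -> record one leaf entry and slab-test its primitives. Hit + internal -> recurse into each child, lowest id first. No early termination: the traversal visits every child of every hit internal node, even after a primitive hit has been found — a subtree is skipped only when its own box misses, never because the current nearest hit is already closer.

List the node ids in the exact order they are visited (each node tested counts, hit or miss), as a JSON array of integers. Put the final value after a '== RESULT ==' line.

Walk:
N0 x:[-7/3,34/3] y:[-5,26/3] z:[-13/3,28/3] -> hit [-7/3,26/3], descend [4, 5, 8, 11]
  N4 x:[7/3,28/3] y:[19/3,26/3] z:[4,25/3] -> hit [19/3,25/3] leaf, test {P4(miss), P5(miss), P9(miss)}
  N5 x:[-2,34/3] y:[1/3,19/3] z:[-4,3] -> hit [1/3,3], descend [1, 2, 6]
    N1 x:[6,34/3] y:[2,19/3] z:[-4,-1] -> miss, prune
    N2 x:[-4/3,11/3] y:[1/3,3] z:[-7/3,4/3] -> hit [1/3,4/3] leaf, test {P1(miss), P3(miss), P13(miss)}
    N6 x:[-2,1] y:[13/3,19/3] z:[-3,3] -> miss, prune
  N8 x:[-7/3,22/3] y:[0,14/3] z:[13/3,28/3] -> hit [13/3,14/3], descend [3, 9]
    N3 x:[-7/3,-4/3] y:[4,14/3] z:[13/3,17/3] -> miss, prune
    N9 x:[5/3,22/3] y:[0,2] z:[13/3,28/3] -> miss, prune
  N11 x:[-1,29/3] y:[-5,-2] z:[-13/3,13/3] -> miss, prune

Visited [0, 4, 5, 1, 2, 6, 8, 3, 9, 11]. Tests: 10 box, 2 leaf. Nearest: miss.

== RESULT ==
[0, 4, 5, 1, 2, 6, 8, 3, 9, 11]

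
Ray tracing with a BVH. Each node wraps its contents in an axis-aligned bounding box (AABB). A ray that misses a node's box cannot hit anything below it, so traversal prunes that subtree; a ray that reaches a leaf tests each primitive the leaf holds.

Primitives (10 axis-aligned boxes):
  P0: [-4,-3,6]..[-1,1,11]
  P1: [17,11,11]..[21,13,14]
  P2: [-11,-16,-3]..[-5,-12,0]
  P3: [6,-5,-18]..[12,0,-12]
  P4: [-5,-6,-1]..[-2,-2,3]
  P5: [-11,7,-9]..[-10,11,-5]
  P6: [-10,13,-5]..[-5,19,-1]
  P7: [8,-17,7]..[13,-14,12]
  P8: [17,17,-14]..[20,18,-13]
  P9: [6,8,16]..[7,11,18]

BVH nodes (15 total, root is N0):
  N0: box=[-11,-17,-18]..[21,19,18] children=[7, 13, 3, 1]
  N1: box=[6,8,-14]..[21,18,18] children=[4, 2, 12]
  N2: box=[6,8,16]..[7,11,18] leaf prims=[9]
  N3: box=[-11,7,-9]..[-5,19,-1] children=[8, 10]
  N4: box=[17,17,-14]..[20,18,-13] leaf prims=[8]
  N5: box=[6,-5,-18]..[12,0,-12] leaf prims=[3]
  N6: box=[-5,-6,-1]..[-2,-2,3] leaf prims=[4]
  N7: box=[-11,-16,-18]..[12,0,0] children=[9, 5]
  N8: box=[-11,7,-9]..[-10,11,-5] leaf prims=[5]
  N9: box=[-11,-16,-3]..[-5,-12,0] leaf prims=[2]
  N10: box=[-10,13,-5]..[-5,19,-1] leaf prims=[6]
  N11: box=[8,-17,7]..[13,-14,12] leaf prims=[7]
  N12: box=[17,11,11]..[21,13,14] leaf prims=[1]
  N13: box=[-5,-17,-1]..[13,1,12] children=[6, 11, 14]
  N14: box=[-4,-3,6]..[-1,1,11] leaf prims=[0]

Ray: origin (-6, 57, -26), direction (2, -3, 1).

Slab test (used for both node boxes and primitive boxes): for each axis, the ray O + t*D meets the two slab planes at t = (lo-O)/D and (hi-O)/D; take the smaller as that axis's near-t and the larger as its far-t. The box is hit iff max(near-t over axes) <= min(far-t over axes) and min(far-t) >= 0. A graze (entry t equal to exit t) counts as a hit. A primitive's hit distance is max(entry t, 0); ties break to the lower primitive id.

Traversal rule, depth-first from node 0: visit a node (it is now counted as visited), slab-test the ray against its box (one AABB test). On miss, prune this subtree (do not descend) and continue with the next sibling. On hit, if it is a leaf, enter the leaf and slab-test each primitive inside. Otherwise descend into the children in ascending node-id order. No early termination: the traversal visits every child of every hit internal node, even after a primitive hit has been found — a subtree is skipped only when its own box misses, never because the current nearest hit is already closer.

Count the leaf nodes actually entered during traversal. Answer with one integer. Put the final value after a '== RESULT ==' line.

Trace the traversal:
N0 x:[-5/2,27/2] y:[38/3,74/3] z:[8,44] -> hit [38/3,27/2], descend [1, 3, 7, 13]
  N1 x:[6,27/2] y:[13,49/3] z:[12,44] -> hit [13,27/2], descend [2, 4, 12]
    N2 x:[6,13/2] y:[46/3,49/3] z:[42,44] -> miss, prune
    N4 x:[23/2,13] y:[13,40/3] z:[12,13] -> hit [13,13] leaf, test {P8@t=13}
    N12 x:[23/2,27/2] y:[44/3,46/3] z:[37,40] -> miss, prune
  N3 x:[-5/2,1/2] y:[38/3,50/3] z:[17,25] -> miss, prune
  N7 x:[-5/2,9] y:[19,73/3] z:[8,26] -> miss, prune
  N13 x:[1/2,19/2] y:[56/3,74/3] z:[25,38] -> miss, prune

Visited [0, 1, 2, 4, 12, 3, 7, 13]. Tests: 8 box, 1 leaf. Nearest: P8.

== RESULT ==
1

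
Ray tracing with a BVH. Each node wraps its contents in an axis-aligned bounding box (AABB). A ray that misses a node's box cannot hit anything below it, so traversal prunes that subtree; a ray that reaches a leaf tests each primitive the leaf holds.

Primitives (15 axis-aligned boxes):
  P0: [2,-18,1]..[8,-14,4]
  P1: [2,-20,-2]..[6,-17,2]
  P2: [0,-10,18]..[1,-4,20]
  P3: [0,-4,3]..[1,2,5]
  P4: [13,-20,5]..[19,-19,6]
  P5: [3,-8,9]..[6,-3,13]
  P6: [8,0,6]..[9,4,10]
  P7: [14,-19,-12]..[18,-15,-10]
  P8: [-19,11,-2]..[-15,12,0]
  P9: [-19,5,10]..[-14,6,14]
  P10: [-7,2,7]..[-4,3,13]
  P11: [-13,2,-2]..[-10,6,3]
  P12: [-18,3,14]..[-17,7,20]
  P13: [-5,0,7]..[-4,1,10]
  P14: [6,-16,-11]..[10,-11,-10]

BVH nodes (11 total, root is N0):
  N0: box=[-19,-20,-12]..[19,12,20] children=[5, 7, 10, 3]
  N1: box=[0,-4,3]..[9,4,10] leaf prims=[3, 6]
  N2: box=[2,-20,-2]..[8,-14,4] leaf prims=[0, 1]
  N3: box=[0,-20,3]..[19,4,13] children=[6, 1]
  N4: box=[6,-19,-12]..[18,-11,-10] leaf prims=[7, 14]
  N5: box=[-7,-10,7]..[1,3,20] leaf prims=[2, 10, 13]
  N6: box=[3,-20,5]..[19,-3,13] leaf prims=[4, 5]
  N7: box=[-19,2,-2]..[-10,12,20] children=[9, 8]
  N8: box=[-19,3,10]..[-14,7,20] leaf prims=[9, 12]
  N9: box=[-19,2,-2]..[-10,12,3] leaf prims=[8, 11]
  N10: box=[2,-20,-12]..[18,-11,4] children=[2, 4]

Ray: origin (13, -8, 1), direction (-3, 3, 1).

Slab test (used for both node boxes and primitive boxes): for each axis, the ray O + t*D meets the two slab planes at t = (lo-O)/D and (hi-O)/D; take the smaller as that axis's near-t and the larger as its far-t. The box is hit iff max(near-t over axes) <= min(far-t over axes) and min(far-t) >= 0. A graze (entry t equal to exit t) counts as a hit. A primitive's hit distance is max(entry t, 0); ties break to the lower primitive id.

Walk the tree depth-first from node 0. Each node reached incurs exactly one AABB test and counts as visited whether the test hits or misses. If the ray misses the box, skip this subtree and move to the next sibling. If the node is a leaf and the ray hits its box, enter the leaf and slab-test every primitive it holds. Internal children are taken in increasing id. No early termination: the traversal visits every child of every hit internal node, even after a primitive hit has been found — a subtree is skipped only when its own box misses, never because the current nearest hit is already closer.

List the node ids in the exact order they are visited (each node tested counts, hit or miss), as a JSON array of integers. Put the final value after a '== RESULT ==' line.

Walk:
N0 x:[-2,32/3] y:[-4,20/3] z:[-13,19] -> hit [-2,20/3], descend [3, 5, 7, 10]
  N3 x:[-2,13/3] y:[-4,4] z:[2,12] -> hit [2,4], descend [1, 6]
    N1 x:[4/3,13/3] y:[4/3,4] z:[2,9] -> hit [2,4] leaf, test {P3(miss), P6(miss)}
    N6 x:[-2,10/3] y:[-4,5/3] z:[4,12] -> miss, prune
  N5 x:[4,20/3] y:[-2/3,11/3] z:[6,19] -> miss, prune
  N7 x:[23/3,32/3] y:[10/3,20/3] z:[-3,19] -> miss, prune
  N10 x:[-5/3,11/3] y:[-4,-1] z:[-13,3] -> miss, prune

7 AABB tests over nodes [0, 3, 1, 6, 5, 7, 10]; 1 leaf entered; closest miss.

== RESULT ==
[0, 3, 1, 6, 5, 7, 10]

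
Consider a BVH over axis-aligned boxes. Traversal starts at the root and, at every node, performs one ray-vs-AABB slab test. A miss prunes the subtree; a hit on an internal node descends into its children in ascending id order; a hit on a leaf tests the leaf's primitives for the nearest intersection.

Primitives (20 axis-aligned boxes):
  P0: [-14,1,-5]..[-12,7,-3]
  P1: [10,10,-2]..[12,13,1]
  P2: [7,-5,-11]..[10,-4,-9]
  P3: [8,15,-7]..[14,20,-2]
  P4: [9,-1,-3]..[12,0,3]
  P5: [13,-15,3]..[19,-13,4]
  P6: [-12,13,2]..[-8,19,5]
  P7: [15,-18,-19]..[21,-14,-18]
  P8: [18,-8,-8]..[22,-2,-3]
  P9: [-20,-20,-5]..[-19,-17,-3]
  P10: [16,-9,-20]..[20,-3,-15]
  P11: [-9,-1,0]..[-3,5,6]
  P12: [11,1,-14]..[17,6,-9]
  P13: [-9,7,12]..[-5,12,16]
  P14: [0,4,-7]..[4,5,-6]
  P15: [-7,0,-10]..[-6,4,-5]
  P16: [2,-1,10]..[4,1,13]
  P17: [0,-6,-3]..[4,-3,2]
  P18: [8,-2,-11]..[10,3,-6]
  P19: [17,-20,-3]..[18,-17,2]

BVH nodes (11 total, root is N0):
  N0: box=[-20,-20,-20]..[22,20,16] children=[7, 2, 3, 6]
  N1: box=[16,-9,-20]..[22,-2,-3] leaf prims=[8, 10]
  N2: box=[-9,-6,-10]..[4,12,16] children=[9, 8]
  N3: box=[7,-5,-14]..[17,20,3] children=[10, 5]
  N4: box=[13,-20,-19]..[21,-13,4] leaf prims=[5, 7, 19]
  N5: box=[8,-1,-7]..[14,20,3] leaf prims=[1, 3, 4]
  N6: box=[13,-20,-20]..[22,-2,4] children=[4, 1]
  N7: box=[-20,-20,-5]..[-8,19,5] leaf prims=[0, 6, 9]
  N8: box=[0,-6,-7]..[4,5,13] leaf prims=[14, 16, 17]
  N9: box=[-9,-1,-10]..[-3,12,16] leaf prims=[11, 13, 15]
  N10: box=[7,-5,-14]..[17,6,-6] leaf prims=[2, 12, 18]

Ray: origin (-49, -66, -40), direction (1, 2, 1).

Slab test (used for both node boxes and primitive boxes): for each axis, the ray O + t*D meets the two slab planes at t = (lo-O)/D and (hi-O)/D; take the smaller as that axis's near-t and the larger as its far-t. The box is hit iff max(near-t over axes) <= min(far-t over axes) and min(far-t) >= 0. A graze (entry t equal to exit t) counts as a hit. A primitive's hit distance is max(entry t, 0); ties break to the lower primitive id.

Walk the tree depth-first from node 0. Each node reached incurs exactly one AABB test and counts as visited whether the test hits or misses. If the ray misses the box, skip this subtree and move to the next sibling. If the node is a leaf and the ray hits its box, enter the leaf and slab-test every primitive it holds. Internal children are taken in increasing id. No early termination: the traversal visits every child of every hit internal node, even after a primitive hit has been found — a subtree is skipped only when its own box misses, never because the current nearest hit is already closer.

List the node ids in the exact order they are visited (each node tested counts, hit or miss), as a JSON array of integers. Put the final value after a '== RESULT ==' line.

Walk:
N0 x:[29,71] y:[23,43] z:[20,56] -> hit [29,43], descend [2, 3, 6, 7]
  N2 x:[40,53] y:[30,39] z:[30,56] -> miss, prune
  N3 x:[56,66] y:[61/2,43] z:[26,43] -> miss, prune
  N6 x:[62,71] y:[23,32] z:[20,44] -> miss, prune
  N7 x:[29,41] y:[23,85/2] z:[35,45] -> hit [35,41] leaf, test {P0@t=35, P6(miss), P9(miss)}

Visited [0, 2, 3, 6, 7]. Tests: 5 box, 1 leaf. Nearest: P0.

== RESULT ==
[0, 2, 3, 6, 7]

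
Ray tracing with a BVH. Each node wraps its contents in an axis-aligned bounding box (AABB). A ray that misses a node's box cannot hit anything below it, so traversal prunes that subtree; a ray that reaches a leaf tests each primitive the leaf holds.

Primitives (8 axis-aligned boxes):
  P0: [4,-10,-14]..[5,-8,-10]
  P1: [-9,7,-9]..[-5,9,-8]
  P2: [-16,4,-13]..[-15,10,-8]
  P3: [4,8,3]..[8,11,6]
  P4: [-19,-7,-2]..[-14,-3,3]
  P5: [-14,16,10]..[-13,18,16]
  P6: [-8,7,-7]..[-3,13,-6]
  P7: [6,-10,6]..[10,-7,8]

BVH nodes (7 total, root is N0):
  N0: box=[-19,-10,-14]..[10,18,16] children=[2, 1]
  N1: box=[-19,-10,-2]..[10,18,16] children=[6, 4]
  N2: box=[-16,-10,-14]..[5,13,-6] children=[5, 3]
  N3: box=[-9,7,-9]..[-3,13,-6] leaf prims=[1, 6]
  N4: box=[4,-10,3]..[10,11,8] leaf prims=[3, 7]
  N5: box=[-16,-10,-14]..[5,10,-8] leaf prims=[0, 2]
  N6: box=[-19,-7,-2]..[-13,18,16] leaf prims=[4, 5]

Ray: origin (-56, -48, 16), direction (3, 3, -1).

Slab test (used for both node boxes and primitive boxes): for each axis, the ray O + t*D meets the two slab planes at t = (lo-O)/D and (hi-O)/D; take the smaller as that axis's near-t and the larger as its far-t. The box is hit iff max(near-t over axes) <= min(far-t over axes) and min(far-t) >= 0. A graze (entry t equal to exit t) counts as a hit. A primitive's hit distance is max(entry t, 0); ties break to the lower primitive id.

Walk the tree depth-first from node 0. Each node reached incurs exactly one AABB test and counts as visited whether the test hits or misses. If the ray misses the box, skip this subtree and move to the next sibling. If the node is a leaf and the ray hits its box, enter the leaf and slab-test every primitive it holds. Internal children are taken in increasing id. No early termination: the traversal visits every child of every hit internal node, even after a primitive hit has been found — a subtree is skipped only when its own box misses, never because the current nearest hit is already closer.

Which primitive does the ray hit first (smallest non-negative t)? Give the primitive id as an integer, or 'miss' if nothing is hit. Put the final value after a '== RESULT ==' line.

Walk:
N0 x:[37/3,22] y:[38/3,22] z:[0,30] -> hit [38/3,22], descend [1, 2]
  N1 x:[37/3,22] y:[38/3,22] z:[0,18] -> hit [38/3,18], descend [4, 6]
    N4 x:[20,22] y:[38/3,59/3] z:[8,13] -> miss, prune
    N6 x:[37/3,43/3] y:[41/3,22] z:[0,18] -> hit [41/3,43/3] leaf, test {P4@t=41/3, P5(miss)}
  N2 x:[40/3,61/3] y:[38/3,61/3] z:[22,30] -> miss, prune

Summary -> nodes [0, 1, 4, 6, 2]; box-tests=5; leaf-entries=1; first=P4

== RESULT ==
4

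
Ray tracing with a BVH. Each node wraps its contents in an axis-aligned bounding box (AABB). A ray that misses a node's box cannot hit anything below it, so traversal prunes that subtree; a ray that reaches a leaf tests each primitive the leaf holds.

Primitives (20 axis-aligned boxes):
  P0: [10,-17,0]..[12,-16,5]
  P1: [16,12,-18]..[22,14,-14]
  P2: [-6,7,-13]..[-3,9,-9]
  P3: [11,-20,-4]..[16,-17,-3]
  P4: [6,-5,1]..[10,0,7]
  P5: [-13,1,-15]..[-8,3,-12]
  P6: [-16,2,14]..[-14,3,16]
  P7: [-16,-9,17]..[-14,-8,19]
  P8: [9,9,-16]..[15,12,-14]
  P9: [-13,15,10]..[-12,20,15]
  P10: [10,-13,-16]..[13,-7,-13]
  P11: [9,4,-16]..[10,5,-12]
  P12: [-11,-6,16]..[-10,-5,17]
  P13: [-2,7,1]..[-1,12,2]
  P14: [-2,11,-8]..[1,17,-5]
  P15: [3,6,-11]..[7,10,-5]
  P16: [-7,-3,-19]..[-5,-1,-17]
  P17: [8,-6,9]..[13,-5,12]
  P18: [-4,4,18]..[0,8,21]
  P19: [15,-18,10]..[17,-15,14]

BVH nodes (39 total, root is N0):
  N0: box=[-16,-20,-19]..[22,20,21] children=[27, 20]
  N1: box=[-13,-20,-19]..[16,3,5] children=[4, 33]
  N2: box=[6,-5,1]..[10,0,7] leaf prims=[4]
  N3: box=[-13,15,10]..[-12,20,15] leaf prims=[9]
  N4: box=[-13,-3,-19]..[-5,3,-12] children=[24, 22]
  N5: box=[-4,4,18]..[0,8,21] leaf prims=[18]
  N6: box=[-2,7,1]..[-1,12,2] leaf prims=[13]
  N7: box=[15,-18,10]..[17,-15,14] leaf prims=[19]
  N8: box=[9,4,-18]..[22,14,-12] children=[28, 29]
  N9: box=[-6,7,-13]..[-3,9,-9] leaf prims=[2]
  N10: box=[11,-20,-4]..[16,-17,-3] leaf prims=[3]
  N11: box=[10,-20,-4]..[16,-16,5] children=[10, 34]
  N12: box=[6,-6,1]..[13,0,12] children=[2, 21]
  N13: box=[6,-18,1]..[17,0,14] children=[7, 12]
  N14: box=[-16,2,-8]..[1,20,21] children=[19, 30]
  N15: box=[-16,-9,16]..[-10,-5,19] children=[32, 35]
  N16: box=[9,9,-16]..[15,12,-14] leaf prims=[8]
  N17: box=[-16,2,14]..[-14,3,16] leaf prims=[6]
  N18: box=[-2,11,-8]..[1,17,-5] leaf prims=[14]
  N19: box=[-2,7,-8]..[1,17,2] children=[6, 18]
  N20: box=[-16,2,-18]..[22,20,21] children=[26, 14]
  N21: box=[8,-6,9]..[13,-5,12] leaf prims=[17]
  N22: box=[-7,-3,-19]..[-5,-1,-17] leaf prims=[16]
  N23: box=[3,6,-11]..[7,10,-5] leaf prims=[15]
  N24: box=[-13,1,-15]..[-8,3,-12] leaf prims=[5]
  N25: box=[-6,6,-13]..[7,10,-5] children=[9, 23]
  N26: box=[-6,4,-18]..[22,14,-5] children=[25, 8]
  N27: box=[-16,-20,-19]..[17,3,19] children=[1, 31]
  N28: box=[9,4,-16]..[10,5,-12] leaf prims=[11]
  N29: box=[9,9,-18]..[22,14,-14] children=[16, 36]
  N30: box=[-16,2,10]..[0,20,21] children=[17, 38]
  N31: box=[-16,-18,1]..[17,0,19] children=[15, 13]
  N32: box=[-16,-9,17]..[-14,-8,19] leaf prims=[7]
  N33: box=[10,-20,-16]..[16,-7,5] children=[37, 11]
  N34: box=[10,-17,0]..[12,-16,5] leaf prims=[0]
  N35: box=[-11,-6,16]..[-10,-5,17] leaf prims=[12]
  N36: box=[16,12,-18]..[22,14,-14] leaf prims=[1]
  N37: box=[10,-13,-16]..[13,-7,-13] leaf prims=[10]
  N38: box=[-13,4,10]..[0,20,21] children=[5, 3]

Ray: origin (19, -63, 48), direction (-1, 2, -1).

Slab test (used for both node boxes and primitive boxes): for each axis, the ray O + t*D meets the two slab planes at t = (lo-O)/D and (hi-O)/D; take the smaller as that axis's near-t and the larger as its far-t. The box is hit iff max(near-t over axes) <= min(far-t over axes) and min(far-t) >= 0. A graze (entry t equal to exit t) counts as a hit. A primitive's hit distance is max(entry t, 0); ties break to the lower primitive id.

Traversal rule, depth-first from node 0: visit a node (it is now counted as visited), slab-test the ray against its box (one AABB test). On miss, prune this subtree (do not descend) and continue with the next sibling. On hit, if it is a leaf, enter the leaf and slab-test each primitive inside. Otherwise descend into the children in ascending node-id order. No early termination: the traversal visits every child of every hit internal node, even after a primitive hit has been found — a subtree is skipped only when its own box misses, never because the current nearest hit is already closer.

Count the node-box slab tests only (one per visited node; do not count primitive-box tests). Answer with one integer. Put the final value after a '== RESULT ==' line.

Walk:
N0 x:[-3,35] y:[43/2,83/2] z:[27,67] -> hit [27,35], descend [20, 27]
  N20 x:[-3,35] y:[65/2,83/2] z:[27,66] -> hit [65/2,35], descend [14, 26]
    N14 x:[18,35] y:[65/2,83/2] z:[27,56] -> hit [65/2,35], descend [19, 30]
      N19 x:[18,21] y:[35,40] z:[46,56] -> miss, prune
      N30 x:[19,35] y:[65/2,83/2] z:[27,38] -> hit [65/2,35], descend [17, 38]
        N17 x:[33,35] y:[65/2,33] z:[32,34] -> hit [33,33] leaf, test {P6@t=33}
        N38 x:[19,32] y:[67/2,83/2] z:[27,38] -> miss, prune
    N26 x:[-3,25] y:[67/2,77/2] z:[53,66] -> miss, prune
  N27 x:[2,35] y:[43/2,33] z:[29,67] -> hit [29,33], descend [1, 31]
    N1 x:[3,32] y:[43/2,33] z:[43,67] -> miss, prune
    N31 x:[2,35] y:[45/2,63/2] z:[29,47] -> hit [29,63/2], descend [13, 15]
      N13 x:[2,13] y:[45/2,63/2] z:[34,47] -> miss, prune
      N15 x:[29,35] y:[27,29] z:[29,32] -> hit [29,29], descend [32, 35]
        N32 x:[33,35] y:[27,55/2] z:[29,31] -> miss, prune
        N35 x:[29,30] y:[57/2,29] z:[31,32] -> miss, prune

Visited [0, 20, 14, 19, 30, 17, 38, 26, 27, 1, 31, 13, 15, 32, 35]. Tests: 15 box, 1 leaf. Nearest: P6.

== RESULT ==
15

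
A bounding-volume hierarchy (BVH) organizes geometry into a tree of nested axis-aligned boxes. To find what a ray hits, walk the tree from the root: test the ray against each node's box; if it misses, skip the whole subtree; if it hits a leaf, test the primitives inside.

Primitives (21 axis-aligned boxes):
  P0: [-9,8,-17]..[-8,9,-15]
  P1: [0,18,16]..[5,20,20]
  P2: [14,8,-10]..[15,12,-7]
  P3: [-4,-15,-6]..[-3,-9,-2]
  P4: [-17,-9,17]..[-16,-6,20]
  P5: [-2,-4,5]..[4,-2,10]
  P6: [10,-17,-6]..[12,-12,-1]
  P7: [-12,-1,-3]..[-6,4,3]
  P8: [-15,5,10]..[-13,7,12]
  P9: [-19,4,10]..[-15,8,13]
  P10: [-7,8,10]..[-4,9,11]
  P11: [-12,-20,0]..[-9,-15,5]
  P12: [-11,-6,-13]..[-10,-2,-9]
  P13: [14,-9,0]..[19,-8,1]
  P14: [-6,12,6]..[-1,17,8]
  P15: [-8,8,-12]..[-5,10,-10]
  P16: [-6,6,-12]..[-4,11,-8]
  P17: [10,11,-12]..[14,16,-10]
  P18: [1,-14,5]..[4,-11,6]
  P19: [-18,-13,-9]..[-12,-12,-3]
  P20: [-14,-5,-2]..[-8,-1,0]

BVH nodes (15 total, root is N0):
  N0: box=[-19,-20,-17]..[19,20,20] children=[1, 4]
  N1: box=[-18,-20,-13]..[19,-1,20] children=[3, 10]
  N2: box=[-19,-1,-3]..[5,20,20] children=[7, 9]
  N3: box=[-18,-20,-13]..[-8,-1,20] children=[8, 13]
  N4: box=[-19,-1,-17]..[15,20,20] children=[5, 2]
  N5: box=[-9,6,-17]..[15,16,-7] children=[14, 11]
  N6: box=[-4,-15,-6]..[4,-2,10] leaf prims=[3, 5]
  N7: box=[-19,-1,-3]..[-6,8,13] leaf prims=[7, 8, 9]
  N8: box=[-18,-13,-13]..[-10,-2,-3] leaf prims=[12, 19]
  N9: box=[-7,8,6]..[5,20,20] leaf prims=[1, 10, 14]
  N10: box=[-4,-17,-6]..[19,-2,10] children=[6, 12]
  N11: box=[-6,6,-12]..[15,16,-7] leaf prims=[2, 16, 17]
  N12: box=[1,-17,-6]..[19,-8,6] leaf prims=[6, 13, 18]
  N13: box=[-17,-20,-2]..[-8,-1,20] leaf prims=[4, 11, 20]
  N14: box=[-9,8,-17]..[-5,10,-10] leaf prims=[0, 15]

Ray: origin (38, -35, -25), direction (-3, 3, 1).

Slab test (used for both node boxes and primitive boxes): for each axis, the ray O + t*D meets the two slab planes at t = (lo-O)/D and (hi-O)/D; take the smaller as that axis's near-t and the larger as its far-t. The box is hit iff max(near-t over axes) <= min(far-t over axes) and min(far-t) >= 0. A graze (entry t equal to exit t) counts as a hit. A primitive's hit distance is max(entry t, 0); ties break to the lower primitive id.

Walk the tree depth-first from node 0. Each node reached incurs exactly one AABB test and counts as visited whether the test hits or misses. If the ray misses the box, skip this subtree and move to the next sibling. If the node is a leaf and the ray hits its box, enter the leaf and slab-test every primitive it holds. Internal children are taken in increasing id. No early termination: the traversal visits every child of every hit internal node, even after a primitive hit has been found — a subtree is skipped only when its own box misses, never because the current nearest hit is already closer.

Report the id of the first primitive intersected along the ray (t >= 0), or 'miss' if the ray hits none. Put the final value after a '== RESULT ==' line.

Trace the traversal:
N0 x:[19/3,19] y:[5,55/3] z:[8,45] -> hit [8,55/3], descend [1, 4]
  N1 x:[19/3,56/3] y:[5,34/3] z:[12,45] -> miss, prune
  N4 x:[23/3,19] y:[34/3,55/3] z:[8,45] -> hit [34/3,55/3], descend [2, 5]
    N2 x:[11,19] y:[34/3,55/3] z:[22,45] -> miss, prune
    N5 x:[23/3,47/3] y:[41/3,17] z:[8,18] -> hit [41/3,47/3], descend [11, 14]
      N11 x:[23/3,44/3] y:[41/3,17] z:[13,18] -> hit [41/3,44/3] leaf, test {P2(miss), P16@t=14, P17(miss)}
      N14 x:[43/3,47/3] y:[43/3,15] z:[8,15] -> hit [43/3,15] leaf, test {P0(miss), P15@t=43/3}

7 AABB tests over nodes [0, 1, 4, 2, 5, 11, 14]; 2 leaves entered; closest P16.

== RESULT ==
16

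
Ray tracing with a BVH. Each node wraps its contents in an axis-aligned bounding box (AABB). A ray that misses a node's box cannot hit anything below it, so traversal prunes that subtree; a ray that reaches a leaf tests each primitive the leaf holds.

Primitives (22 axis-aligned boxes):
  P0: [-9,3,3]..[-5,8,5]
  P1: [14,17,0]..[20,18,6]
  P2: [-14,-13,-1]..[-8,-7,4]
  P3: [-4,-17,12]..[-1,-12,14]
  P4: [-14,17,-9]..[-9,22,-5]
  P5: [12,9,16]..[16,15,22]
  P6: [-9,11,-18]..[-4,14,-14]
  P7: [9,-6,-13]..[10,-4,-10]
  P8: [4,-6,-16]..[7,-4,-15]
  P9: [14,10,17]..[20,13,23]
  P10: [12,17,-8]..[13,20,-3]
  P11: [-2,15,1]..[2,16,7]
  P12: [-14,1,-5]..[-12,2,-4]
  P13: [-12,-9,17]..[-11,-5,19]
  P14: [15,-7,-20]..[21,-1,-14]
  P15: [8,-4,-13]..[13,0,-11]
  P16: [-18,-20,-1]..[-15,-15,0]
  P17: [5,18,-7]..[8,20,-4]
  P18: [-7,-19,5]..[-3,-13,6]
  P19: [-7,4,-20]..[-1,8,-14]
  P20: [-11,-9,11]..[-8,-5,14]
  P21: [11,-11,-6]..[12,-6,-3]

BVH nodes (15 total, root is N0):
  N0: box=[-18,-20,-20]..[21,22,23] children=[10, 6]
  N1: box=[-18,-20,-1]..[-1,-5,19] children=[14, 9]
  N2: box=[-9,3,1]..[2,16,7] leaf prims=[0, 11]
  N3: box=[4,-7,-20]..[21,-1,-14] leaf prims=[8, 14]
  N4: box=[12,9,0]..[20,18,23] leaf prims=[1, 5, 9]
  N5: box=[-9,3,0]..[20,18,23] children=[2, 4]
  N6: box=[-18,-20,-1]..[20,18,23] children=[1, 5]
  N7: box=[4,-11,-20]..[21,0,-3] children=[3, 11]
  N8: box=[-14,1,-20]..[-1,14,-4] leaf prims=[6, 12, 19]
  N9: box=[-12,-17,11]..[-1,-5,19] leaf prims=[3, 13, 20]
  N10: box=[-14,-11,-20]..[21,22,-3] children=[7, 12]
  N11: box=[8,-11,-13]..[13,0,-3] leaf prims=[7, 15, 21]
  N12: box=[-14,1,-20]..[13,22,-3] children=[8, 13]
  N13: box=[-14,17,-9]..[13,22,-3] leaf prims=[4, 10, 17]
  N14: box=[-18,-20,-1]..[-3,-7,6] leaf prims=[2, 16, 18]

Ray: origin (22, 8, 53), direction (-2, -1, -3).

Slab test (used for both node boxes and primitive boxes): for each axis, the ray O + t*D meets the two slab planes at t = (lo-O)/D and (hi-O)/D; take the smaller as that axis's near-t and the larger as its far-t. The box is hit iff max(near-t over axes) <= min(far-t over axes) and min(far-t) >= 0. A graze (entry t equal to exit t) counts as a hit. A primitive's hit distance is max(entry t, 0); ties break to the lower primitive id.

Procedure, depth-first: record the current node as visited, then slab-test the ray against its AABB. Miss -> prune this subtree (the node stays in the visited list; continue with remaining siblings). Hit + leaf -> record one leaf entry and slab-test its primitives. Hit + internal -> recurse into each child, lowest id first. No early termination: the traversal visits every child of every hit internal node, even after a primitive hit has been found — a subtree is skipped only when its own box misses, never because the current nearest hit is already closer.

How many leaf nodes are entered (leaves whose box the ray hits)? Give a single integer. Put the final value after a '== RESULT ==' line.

Traverse from the root:
N0 x:[1/2,20] y:[-14,28] z:[10,73/3] -> hit [10,20], descend [6, 10]
  N6 x:[1,20] y:[-10,28] z:[10,18] -> hit [10,18], descend [1, 5]
    N1 x:[23/2,20] y:[13,28] z:[34/3,18] -> hit [13,18], descend [9, 14]
      N9 x:[23/2,17] y:[13,25] z:[34/3,14] -> hit [13,14] leaf, test {P3(miss), P13(miss), P20(miss)}
      N14 x:[25/2,20] y:[15,28] z:[47/3,18] -> hit [47/3,18] leaf, test {P2@t=49/3, P16(miss), P18(miss)}
    N5 x:[1,31/2] y:[-10,5] z:[10,53/3] -> miss, prune
  N10 x:[1/2,18] y:[-14,19] z:[56/3,73/3] -> miss, prune

order=[0, 6, 1, 9, 14, 5, 10]  |boxes|=7  |leaves|=2  hit=P2

== RESULT ==
2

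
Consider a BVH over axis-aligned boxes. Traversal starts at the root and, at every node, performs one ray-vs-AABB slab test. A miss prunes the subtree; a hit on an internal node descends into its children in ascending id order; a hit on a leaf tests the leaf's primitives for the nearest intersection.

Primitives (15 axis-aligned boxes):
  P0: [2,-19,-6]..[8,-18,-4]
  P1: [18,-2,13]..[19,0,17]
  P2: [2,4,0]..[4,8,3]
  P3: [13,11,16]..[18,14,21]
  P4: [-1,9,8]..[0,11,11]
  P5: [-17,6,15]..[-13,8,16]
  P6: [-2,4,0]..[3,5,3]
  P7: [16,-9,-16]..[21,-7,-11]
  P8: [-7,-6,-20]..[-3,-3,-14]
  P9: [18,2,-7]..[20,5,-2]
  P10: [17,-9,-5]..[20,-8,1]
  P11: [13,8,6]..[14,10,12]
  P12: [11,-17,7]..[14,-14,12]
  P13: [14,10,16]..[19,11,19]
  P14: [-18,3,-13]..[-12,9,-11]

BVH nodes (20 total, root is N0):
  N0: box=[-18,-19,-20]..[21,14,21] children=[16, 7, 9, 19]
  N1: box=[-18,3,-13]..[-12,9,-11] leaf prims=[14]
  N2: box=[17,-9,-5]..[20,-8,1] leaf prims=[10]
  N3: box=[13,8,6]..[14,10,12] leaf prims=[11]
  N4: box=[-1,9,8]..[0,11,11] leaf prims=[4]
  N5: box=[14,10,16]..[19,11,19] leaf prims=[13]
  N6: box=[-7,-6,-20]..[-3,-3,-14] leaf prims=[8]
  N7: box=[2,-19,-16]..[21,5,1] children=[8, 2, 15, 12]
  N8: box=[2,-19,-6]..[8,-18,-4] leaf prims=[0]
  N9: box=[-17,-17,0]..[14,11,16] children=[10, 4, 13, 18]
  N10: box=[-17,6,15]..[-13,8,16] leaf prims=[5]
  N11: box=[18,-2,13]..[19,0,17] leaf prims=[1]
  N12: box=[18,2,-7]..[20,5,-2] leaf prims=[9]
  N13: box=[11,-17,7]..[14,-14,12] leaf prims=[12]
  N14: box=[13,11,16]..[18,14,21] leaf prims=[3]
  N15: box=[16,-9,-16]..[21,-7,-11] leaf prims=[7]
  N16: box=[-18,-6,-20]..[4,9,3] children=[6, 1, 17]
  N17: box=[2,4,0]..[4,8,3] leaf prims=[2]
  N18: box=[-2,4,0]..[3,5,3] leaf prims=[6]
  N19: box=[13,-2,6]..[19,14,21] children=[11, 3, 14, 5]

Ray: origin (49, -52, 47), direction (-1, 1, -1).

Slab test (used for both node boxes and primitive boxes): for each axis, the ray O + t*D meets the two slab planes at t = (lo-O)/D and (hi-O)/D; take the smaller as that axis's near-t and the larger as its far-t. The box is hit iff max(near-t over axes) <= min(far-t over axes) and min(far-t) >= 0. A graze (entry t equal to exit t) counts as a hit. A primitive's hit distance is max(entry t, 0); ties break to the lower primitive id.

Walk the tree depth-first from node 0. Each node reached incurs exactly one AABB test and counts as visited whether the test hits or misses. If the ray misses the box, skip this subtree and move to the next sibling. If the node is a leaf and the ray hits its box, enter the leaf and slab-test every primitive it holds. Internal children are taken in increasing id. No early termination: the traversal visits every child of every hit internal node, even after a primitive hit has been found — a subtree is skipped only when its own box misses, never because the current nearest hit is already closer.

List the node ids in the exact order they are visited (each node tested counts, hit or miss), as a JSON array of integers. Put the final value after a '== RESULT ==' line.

Trace the traversal:
N0 x:[28,67] y:[33,66] z:[26,67] -> hit [33,66], descend [7, 9, 16, 19]
  N7 x:[28,47] y:[33,57] z:[46,63] -> hit [46,47], descend [2, 8, 12, 15]
    N2 x:[29,32] y:[43,44] z:[46,52] -> miss, prune
    N8 x:[41,47] y:[33,34] z:[51,53] -> miss, prune
    N12 x:[29,31] y:[54,57] z:[49,54] -> miss, prune
    N15 x:[28,33] y:[43,45] z:[58,63] -> miss, prune
  N9 x:[35,66] y:[35,63] z:[31,47] -> hit [35,47], descend [4, 10, 13, 18]
    N4 x:[49,50] y:[61,63] z:[36,39] -> miss, prune
    N10 x:[62,66] y:[58,60] z:[31,32] -> miss, prune
    N13 x:[35,38] y:[35,38] z:[35,40] -> hit [35,38] leaf, test {P12@t=35}
    N18 x:[46,51] y:[56,57] z:[44,47] -> miss, prune
  N16 x:[45,67] y:[46,61] z:[44,67] -> hit [46,61], descend [1, 6, 17]
    N1 x:[61,67] y:[55,61] z:[58,60] -> miss, prune
    N6 x:[52,56] y:[46,49] z:[61,67] -> miss, prune
    N17 x:[45,47] y:[56,60] z:[44,47] -> miss, prune
  N19 x:[30,36] y:[50,66] z:[26,41] -> miss, prune

Summary -> nodes [0, 7, 2, 8, 12, 15, 9, 4, 10, 13, 18, 16, 1, 6, 17, 19]; box-tests=16; leaf-entries=1; first=P12

== RESULT ==
[0, 7, 2, 8, 12, 15, 9, 4, 10, 13, 18, 16, 1, 6, 17, 19]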